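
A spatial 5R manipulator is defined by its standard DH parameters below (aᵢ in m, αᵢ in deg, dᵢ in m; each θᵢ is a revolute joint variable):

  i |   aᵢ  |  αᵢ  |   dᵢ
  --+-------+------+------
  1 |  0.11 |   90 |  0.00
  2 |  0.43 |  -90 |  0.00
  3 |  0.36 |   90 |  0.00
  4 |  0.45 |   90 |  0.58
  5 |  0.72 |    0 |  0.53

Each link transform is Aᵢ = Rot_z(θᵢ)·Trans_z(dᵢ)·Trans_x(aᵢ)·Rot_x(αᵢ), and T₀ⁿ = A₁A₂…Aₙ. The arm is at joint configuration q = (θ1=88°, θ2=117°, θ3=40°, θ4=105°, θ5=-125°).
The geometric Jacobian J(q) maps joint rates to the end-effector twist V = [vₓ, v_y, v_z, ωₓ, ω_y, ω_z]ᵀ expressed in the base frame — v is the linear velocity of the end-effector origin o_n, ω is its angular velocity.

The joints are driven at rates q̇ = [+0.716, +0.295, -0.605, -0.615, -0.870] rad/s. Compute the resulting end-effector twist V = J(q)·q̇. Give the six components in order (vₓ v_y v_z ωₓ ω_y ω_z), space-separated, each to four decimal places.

0.8907 -0.3208 0.8465 0.4061 1.1980 0.1671

o_n = [-0.5802, -0.5164, 0.8876]
J₁: ẑ×o_n = [0.5164, -0.5802, 0.0000], ω = ẑ
J2: z=[0.9994, -0.0349, 0.0000] o=[0.0038, 0.1099, 0.0000] → [-0.0310, -0.8871, -0.6464, 0.9994, -0.0349, 0.0000]
J3: z=[-0.0311, -0.8905, -0.4540] o=[-0.0030, -0.0852, 0.3831] → [-0.6450, 0.2777, -0.5006, -0.0311, -0.8905, -0.4540]
J4: z=[0.7554, -0.3184, 0.5727] o=[-0.2386, -0.2022, 0.6289] → [0.0976, -0.3911, -0.3461, 0.7554, -0.3184, 0.5727]
J5: z=[-0.6403, -0.5445, 0.5418] o=[0.2622, -0.7361, 0.6842] → [-0.2298, -0.3262, -0.5993, -0.6403, -0.5445, 0.5418]
V = J·q̇ = [0.8907, -0.3208, 0.8465, 0.4061, 1.1980, 0.1671]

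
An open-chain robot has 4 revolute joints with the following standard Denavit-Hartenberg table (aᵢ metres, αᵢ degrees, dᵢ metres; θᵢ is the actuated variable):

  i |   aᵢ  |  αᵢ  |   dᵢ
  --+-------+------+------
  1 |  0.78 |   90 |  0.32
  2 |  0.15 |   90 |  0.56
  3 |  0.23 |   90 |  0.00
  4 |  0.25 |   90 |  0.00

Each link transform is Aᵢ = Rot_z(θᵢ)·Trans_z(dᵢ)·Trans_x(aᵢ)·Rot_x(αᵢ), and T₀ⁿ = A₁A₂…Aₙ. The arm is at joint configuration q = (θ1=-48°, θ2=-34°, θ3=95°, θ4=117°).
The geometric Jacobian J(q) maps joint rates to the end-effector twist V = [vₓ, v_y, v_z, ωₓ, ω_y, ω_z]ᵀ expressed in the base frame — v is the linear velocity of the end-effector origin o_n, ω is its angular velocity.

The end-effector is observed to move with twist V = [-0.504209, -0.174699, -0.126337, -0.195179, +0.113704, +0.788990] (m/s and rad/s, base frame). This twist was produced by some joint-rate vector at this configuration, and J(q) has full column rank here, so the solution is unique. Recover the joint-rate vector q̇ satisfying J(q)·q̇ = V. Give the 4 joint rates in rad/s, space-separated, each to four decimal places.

-0.3850 0.1420 -0.8530 -0.8380

o_n = [0.0137, -1.0256, 0.0571]
J₁: ẑ×o_n = [1.0256, 0.0137, -0.0000], ω = ẑ
J2: z=[-0.7431, -0.6691, 0.0000] o=[0.5219, -0.5797, 0.3200] → [0.1759, -0.1954, -0.0086, -0.7431, -0.6691, 0.0000]
J3: z=[-0.3742, 0.4156, -0.8290] o=[0.1890, -1.0468, 0.2361] → [-0.0568, 0.0783, 0.0649, -0.3742, 0.4156, -0.8290]
J4: z=[0.4879, -0.6721, -0.5571] o=[0.0076, -1.1877, 0.2473] → [0.2181, 0.0894, 0.0832, 0.4879, -0.6721, -0.5571]
q̇ = J⁺·V = [-0.3850, 0.1420, -0.8530, -0.8380]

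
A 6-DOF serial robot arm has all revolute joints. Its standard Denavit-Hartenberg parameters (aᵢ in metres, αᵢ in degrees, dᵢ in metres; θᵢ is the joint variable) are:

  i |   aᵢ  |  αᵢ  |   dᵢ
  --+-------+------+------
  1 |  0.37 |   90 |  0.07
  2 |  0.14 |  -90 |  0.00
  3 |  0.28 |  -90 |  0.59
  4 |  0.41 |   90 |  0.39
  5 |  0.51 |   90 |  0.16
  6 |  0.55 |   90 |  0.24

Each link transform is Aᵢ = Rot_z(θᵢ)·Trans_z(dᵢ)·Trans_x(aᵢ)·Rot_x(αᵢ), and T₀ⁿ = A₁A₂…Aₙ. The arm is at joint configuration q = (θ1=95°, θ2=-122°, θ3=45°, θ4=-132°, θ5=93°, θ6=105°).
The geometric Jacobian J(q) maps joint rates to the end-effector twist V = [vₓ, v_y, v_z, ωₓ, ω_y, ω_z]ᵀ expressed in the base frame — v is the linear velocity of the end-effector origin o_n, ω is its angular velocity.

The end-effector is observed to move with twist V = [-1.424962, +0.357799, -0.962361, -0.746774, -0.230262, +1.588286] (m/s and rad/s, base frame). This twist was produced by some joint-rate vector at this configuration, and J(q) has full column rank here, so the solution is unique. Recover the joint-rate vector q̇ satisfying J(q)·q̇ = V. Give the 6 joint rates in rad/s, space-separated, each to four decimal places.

0.6780 -0.7530 -0.3230 0.4870 0.5540 0.0970

o_n = [-0.1968, 1.3232, 0.4901]
J₁: ẑ×o_n = [-1.3232, -0.1968, 0.0000], ω = ẑ
J2: z=[0.9962, 0.0872, 0.0000] o=[-0.0322, 0.3686, 0.0700] → [0.0366, -0.4185, 0.9653, 0.9962, 0.0872, 0.0000]
J3: z=[-0.0739, 0.8448, -0.5299] o=[-0.0258, 0.2947, -0.0487] → [1.0002, 0.1305, 0.0685, -0.0739, 0.8448, -0.5299]
J4: z=[-0.7371, 0.3117, 0.5997] o=[-0.2575, 0.6714, -0.5293] → [-0.0732, 0.7878, -0.4993, -0.7371, 0.3117, 0.5997]
J5: z=[0.5487, -0.2421, 0.8002] o=[-0.3832, 1.1696, -0.2924] → [-0.3123, -0.2802, 0.1294, 0.5487, -0.2421, 0.8002]
J6: z=[0.3555, 0.9339, 0.0388] o=[-0.6813, 1.2651, 0.1409] → [0.3239, -0.1053, -0.4318, 0.3555, 0.9339, 0.0388]
q̇ = J⁺·V = [0.6780, -0.7530, -0.3230, 0.4870, 0.5540, 0.0970]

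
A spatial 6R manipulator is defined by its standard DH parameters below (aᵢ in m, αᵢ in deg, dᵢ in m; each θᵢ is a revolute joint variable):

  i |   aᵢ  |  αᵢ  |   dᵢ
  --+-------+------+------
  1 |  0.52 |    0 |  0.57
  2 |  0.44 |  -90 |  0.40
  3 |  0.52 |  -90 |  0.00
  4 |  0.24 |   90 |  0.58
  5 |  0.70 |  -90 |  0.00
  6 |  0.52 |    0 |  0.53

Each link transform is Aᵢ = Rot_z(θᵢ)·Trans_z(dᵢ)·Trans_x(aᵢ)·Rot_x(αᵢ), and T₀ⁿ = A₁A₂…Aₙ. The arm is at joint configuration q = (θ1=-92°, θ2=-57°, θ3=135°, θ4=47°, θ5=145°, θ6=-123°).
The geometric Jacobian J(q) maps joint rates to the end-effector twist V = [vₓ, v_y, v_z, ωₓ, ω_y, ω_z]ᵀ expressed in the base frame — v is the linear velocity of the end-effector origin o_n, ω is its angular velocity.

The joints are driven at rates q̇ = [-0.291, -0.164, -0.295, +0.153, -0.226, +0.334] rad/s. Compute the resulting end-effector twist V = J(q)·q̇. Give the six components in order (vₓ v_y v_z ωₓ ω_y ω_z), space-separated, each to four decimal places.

o_n = [0.4848, -0.9104, 0.8445]
J₁: ẑ×o_n = [0.9104, 0.4848, -0.0000], ω = ẑ
J2: z=[0.0000, 0.0000, 1.0000] o=[-0.0181, -0.5197, 0.5700] → [0.3907, 0.5029, -0.0000, 0.0000, 0.0000, 1.0000]
J3: z=[0.5150, -0.8572, 0.0000] o=[-0.3953, -0.7463, 0.9700] → [0.1076, 0.0647, 0.6699, 0.5150, -0.8572, 0.0000]
J4: z=[0.6061, 0.3642, 0.7071] o=[-0.0801, -0.5569, 0.6023] → [0.3381, 0.2527, -0.4200, 0.6061, 0.3642, 0.7071]
J5: z=[0.7945, -0.3182, -0.5171] o=[0.2802, -0.1356, 0.8967] → [-0.3840, -0.0643, -0.5505, 0.7945, -0.3182, -0.5171]
J6: z=[-0.5175, -0.8004, -0.3026] o=[0.5025, -0.4913, 1.4571] → [0.3635, -0.3117, 0.2027, -0.5175, -0.8004, -0.3026]
V = J·q̇ = [-0.1008, -0.2936, -0.0698, -0.4116, 0.1132, -0.3310]

-0.1008 -0.2936 -0.0698 -0.4116 0.1132 -0.3310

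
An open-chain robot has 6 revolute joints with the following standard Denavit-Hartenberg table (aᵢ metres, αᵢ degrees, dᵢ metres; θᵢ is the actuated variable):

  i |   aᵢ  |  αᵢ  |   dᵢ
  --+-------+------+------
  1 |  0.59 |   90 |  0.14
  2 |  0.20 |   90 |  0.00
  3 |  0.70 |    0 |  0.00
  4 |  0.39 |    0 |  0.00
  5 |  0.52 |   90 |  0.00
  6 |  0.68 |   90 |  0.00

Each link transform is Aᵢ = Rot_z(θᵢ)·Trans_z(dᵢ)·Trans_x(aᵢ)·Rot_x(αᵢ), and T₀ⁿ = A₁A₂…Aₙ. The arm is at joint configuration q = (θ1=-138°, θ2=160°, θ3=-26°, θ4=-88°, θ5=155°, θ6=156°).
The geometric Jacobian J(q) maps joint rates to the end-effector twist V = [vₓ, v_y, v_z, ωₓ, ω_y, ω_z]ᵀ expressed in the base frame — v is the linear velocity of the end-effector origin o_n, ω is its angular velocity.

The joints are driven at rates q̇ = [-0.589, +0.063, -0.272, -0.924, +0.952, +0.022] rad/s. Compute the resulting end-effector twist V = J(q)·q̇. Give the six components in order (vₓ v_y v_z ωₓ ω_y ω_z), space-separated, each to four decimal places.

o_n = [0.3943, -0.6267, 0.6031]
J₁: ẑ×o_n = [0.6267, 0.3943, -0.0000], ω = ẑ
J2: z=[-0.6691, 0.7431, 0.0000] o=[-0.4385, -0.3948, 0.1400] → [0.3442, 0.3099, -0.4637, -0.6691, 0.7431, 0.0000]
J3: z=[-0.2542, -0.2289, 0.9397] o=[-0.2988, -0.2690, 0.2084] → [0.2457, 0.7516, 0.2495, -0.2542, -0.2289, 0.9397]
J4: z=[-0.2542, -0.2289, 0.9397] o=[0.3459, -0.1015, 0.4236] → [0.4524, 0.0911, 0.1446, -0.2542, -0.2289, 0.9397]
J5: z=[-0.2542, -0.2289, 0.9397] o=[0.4735, -0.4660, 0.3693] → [0.0975, -0.0150, 0.0227, -0.2542, -0.2289, 0.9397]
J6: z=[0.9631, -0.1483, 0.2244] o=[0.5193, 0.0343, 0.5036] → [0.1335, -0.1239, -0.6551, 0.9631, -0.1483, 0.2244]
V = J·q̇ = [-0.7366, -0.5184, -0.2235, 0.0411, 0.0994, -0.8133]

-0.7366 -0.5184 -0.2235 0.0411 0.0994 -0.8133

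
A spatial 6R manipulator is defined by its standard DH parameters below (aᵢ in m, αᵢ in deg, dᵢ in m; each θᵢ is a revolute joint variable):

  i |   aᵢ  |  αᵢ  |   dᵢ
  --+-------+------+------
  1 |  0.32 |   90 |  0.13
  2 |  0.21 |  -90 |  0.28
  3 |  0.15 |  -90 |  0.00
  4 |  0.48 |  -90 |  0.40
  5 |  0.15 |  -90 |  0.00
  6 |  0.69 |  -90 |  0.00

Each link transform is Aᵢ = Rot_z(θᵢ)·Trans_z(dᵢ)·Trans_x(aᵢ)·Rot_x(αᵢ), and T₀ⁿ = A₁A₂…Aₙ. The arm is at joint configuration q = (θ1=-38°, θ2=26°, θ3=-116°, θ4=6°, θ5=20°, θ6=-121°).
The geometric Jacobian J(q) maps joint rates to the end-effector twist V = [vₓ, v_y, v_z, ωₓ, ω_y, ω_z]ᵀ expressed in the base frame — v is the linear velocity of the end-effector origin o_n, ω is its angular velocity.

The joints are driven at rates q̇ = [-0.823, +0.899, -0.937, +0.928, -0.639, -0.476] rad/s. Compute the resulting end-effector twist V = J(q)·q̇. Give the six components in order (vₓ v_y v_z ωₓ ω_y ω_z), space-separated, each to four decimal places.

-0.5684 0.0791 0.5490 -0.1367 -2.0600 -0.6114

o_n = [0.2918, -1.2710, -0.2201]
J₁: ẑ×o_n = [1.2710, 0.2918, -0.0000], ω = ẑ
J2: z=[-0.6157, -0.7880, 0.0000] o=[0.2522, -0.1970, 0.1300] → [0.2759, -0.2155, 0.6924, -0.6157, -0.7880, 0.0000]
J3: z=[-0.3454, 0.2699, 0.8988] o=[0.2285, -0.5339, 0.2221] → [0.5432, -0.0959, 0.2376, -0.3454, 0.2699, 0.8988]
J4: z=[0.3667, -0.8428, 0.3940] o=[0.0989, -0.6037, 0.1932] → [0.6113, 0.2275, -0.0822, 0.3667, -0.8428, 0.3940]
J5: z=[0.4338, -0.2197, -0.8738] o=[-0.1494, -1.1767, 0.2140] → [0.0130, -0.1972, 0.0560, 0.4338, -0.2197, -0.8738]
J6: z=[-0.0631, 0.9600, -0.2727] o=[-0.2842, -1.2027, 0.1536] → [-0.3774, -0.1807, -0.5487, -0.0631, 0.9600, -0.2727]
V = J·q̇ = [-0.5684, 0.0791, 0.5490, -0.1367, -2.0600, -0.6114]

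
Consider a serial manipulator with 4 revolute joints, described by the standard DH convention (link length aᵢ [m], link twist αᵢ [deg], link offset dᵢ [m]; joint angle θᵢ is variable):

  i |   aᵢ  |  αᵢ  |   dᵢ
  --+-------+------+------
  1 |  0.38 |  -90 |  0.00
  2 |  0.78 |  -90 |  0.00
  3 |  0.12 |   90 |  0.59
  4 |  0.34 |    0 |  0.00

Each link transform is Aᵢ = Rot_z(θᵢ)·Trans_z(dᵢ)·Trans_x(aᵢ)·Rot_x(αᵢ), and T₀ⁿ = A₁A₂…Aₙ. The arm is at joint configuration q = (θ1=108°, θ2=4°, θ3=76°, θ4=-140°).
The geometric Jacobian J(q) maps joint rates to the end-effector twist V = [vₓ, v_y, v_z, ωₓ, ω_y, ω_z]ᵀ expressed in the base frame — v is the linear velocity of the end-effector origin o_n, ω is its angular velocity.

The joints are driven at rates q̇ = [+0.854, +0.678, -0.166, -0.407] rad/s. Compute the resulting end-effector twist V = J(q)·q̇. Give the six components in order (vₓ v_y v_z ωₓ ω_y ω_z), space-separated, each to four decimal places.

-0.8284 -0.7469 -0.5897 -0.4330 -0.5427 1.0471

o_n = [-0.4690, 1.0024, -0.4226]
J₁: ẑ×o_n = [-1.0024, -0.4690, 0.0000], ω = ẑ
J2: z=[-0.9511, -0.3090, 0.0000] o=[-0.1174, 0.3614, 0.0000] → [0.1306, -0.4019, -0.7183, -0.9511, -0.3090, 0.0000]
J3: z=[0.0216, -0.0663, -0.9976] o=[-0.3579, 1.1014, -0.0544] → [-0.0743, 0.1188, -0.0095, 0.0216, -0.0663, -0.9976]
J4: z=[-0.5292, 0.8458, -0.0677] o=[-0.2434, 1.1258, -0.6450] → [0.1798, 0.1330, 0.2561, -0.5292, 0.8458, -0.0677]
V = J·q̇ = [-0.8284, -0.7469, -0.5897, -0.4330, -0.5427, 1.0471]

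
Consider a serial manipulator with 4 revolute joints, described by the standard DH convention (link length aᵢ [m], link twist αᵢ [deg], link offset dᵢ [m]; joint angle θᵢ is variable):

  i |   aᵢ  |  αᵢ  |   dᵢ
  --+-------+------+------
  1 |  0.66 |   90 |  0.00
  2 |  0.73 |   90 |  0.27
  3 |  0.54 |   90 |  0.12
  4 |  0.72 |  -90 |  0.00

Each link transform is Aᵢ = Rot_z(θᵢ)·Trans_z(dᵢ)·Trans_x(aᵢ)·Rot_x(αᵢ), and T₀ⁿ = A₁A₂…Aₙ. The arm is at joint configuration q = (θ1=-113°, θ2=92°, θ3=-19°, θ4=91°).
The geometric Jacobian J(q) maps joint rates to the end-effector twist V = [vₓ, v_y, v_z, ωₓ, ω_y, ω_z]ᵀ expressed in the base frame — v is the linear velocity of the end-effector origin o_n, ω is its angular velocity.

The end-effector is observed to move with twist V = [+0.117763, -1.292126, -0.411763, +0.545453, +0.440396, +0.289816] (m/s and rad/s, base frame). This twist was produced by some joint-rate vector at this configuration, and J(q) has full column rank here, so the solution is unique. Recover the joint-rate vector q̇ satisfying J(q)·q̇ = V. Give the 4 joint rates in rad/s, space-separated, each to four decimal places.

0.1140 -0.9030 -0.6120 -0.6060

o_n = [-0.6596, -1.3023, 1.2573]
J₁: ẑ×o_n = [1.3023, -0.6596, 0.0000], ω = ẑ
J2: z=[-0.9205, 0.3907, 0.0000] o=[-0.2579, -0.6075, 0.0000] → [0.4913, 1.1573, 0.7965, -0.9205, 0.3907, 0.0000]
J3: z=[-0.3905, -0.9199, 0.0349] o=[-0.4965, -0.4786, 0.7296] → [-0.4567, 0.2004, 0.1716, -0.3905, -0.9199, 0.0349]
J4: z=[0.8659, -0.3799, -0.3254] o=[-0.3745, -0.6413, 1.2440] → [-0.2201, 0.0813, -0.6807, 0.8659, -0.3799, -0.3254]
q̇ = J⁺·V = [0.1140, -0.9030, -0.6120, -0.6060]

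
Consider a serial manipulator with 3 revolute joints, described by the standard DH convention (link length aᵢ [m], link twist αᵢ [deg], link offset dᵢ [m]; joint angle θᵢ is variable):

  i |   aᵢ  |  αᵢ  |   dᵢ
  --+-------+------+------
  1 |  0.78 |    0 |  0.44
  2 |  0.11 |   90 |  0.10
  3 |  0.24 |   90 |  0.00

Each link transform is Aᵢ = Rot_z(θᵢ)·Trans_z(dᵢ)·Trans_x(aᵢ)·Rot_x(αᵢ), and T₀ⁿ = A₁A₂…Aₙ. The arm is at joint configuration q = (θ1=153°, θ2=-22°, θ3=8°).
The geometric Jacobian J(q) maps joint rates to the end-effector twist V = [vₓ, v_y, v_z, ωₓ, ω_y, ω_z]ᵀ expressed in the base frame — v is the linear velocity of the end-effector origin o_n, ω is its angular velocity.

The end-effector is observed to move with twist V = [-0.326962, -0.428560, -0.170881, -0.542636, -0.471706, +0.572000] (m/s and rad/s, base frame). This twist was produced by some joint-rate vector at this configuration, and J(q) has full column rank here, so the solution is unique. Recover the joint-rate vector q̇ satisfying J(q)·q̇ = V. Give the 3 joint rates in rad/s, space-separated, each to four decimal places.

o_n = [-0.9231, 0.6165, 0.5734]
J₁: ẑ×o_n = [-0.6165, -0.9231, 0.0000], ω = ẑ
J2: z=[0.0000, 0.0000, 1.0000] o=[-0.6950, 0.3541, 0.4400] → [-0.2624, -0.2281, 0.0000, 0.0000, 0.0000, 1.0000]
J3: z=[0.7547, 0.6561, 0.0000] o=[-0.7672, 0.4371, 0.5400] → [0.0219, -0.0252, 0.2377, 0.7547, 0.6561, 0.0000]
q̇ = J⁺·V = [0.4550, 0.1170, -0.7190]

0.4550 0.1170 -0.7190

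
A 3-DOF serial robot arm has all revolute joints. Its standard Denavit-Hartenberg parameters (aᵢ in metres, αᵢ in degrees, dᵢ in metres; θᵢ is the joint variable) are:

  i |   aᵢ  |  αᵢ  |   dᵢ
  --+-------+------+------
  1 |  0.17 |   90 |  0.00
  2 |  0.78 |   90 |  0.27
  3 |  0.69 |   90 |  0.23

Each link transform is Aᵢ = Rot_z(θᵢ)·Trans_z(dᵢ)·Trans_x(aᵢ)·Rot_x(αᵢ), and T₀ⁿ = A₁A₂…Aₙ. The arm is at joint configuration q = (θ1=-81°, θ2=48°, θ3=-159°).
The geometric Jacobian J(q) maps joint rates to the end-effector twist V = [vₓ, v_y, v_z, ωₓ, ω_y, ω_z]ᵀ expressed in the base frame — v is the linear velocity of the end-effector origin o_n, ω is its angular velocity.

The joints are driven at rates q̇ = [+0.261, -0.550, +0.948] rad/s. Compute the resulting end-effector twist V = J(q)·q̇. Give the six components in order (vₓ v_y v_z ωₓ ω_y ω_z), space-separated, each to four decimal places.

0.7354 -0.0189 0.0302 0.6534 -0.6098 -0.3733

o_n = [0.0451, -0.4300, -0.0530]
J₁: ẑ×o_n = [0.4300, 0.0451, -0.0000], ω = ẑ
J2: z=[-0.9877, -0.1564, 0.0000] o=[0.0266, -0.1679, 0.0000] → [0.0083, -0.0523, 0.2618, -0.9877, -0.1564, 0.0000]
J3: z=[0.1163, -0.7340, -0.6691] o=[-0.1584, -0.7256, 0.5797] → [0.6621, -0.0627, 0.1838, 0.1163, -0.7340, -0.6691]
V = J·q̇ = [0.7354, -0.0189, 0.0302, 0.6534, -0.6098, -0.3733]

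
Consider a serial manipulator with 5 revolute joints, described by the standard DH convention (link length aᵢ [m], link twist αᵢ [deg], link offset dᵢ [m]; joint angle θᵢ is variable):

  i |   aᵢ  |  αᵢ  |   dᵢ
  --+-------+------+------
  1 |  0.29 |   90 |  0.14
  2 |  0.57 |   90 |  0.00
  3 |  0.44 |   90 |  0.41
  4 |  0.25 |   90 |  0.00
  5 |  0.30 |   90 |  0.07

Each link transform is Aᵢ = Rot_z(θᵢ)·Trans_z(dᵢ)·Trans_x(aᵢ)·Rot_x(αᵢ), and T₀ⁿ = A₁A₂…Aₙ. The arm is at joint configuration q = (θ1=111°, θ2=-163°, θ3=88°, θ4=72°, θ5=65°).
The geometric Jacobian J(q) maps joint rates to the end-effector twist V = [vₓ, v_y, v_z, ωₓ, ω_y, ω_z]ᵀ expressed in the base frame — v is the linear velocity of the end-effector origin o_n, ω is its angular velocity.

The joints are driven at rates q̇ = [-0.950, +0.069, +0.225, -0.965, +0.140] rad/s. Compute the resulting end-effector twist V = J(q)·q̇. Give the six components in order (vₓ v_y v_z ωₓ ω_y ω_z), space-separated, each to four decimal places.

-0.1551 -0.5390 -0.2436 -0.0898 0.8917 -0.4956

o_n = [0.8426, -0.4842, 0.6016]
J₁: ẑ×o_n = [0.4842, 0.8426, -0.0000], ω = ẑ
J2: z=[0.9336, 0.3584, 0.0000] o=[-0.1039, 0.2707, 0.1400] → [0.1654, -0.4310, -1.0441, 0.9336, 0.3584, 0.0000]
J3: z=[0.1048, -0.2730, 0.9563] o=[0.0914, -0.2382, -0.0267] → [0.0638, 0.6526, 0.1793, 0.1048, -0.2730, 0.9563]
J4: z=[0.3099, -0.9048, -0.2922] o=[0.5502, -0.2062, 0.3609] → [-0.2990, -0.1601, 0.1784, 0.3099, -0.9048, -0.2922]
J5: z=[0.8663, 0.3953, -0.3052] o=[0.6481, -0.2458, 0.5875] → [-0.0672, -0.0716, -0.2835, 0.8663, 0.3953, -0.3052]
V = J·q̇ = [-0.1551, -0.5390, -0.2436, -0.0898, 0.8917, -0.4956]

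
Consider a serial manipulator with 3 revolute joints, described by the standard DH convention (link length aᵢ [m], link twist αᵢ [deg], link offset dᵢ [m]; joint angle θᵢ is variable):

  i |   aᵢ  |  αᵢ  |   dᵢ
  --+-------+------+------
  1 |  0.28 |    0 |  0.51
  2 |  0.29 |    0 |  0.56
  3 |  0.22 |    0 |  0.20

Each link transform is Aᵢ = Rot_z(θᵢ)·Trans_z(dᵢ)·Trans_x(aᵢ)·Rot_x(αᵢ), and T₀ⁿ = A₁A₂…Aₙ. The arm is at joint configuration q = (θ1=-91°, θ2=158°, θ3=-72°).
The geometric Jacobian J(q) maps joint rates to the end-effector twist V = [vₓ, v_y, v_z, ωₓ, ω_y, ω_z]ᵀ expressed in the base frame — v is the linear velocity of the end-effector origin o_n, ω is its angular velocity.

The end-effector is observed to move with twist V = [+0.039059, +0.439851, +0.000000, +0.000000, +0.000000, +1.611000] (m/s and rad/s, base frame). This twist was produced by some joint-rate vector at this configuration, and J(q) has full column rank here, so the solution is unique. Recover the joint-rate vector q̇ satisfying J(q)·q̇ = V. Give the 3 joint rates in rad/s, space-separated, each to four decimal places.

o_n = [0.3276, -0.0322, 1.2700]
J₁: ẑ×o_n = [0.0322, 0.3276, -0.0000], ω = ẑ
J2: z=[0.0000, 0.0000, 1.0000] o=[-0.0049, -0.2800, 0.5100] → [-0.2478, 0.3325, 0.0000, 0.0000, 0.0000, 1.0000]
J3: z=[0.0000, 0.0000, 1.0000] o=[0.1084, -0.0130, 1.0700] → [0.0192, 0.2192, -0.0000, 0.0000, 0.0000, 1.0000]
q̇ = J⁺·V = [0.7920, 0.0080, 0.8110]

0.7920 0.0080 0.8110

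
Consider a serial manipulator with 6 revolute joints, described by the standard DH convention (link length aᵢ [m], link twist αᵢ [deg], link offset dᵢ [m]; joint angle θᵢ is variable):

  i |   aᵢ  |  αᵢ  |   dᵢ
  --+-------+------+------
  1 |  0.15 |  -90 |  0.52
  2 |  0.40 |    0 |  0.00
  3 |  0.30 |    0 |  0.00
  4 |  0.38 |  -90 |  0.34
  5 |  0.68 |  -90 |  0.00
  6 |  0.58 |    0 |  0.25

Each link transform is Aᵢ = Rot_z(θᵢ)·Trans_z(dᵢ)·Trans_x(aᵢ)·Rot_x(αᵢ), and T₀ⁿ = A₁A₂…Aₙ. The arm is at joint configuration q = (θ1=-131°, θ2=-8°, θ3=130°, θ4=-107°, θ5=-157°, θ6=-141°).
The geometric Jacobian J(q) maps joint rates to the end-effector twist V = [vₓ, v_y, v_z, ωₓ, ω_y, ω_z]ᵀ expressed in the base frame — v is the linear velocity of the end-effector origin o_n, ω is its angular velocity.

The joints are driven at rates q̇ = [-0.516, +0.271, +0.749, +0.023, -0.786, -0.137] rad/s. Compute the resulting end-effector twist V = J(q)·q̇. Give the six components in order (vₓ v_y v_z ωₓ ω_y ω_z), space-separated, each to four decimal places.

0.0488 0.6545 -0.0025 0.5924 -0.7160 0.2571

o_n = [0.1369, -0.8481, -0.1003]
J₁: ẑ×o_n = [0.8481, 0.1369, -0.0000], ω = ẑ
J2: z=[0.7547, -0.6561, 0.0000] o=[-0.0984, -0.1132, 0.5200] → [0.4070, 0.4682, -0.4002, 0.7547, -0.6561, 0.0000]
J3: z=[0.7547, -0.6561, 0.0000] o=[-0.3583, -0.4122, 0.5757] → [0.4435, 0.5102, -0.0041, 0.7547, -0.6561, 0.0000]
J4: z=[0.7547, -0.6561, 0.0000] o=[-0.2540, -0.2922, 0.3213] → [0.2766, 0.3182, -0.1631, 0.7547, -0.6561, 0.0000]
J5: z=[0.1698, 0.1953, -0.9659] o=[-0.2382, -0.7922, 0.2229] → [-0.1171, -0.3074, -0.0827, 0.1698, 0.1953, -0.9659]
J6: z=[0.4471, -0.8887, -0.1011] o=[0.3590, -0.5103, 0.3849] → [0.3971, 0.2394, -0.3484, 0.4471, -0.8887, -0.1011]
V = J·q̇ = [0.0488, 0.6545, -0.0025, 0.5924, -0.7160, 0.2571]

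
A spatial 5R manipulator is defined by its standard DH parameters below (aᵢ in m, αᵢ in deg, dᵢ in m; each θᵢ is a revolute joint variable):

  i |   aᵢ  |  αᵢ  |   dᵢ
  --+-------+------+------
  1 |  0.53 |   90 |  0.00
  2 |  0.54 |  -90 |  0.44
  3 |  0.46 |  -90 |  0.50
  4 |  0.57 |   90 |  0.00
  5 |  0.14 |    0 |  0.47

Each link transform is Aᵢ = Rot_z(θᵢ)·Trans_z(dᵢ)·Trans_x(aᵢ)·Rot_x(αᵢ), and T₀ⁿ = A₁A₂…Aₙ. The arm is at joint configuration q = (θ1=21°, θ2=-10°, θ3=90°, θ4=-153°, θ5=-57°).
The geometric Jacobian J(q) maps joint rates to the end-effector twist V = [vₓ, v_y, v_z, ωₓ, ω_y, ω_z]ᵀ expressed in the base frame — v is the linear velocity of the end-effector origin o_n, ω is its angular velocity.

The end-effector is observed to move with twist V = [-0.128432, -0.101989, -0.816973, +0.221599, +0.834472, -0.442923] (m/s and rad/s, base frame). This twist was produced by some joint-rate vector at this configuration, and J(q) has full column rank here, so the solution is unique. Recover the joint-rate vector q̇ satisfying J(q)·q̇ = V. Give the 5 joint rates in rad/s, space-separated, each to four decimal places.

-0.0700 -0.5480 -0.5770 -0.5630 -0.3340

o_n = [1.4356, -0.2728, 0.2548]
J₁: ẑ×o_n = [0.2728, 1.4356, -0.0000], ω = ẑ
J2: z=[0.3584, -0.9336, 0.0000] o=[0.4948, 0.1899, 0.0000] → [-0.2378, -0.0913, 0.7125, 0.3584, -0.9336, 0.0000]
J3: z=[0.1621, 0.0622, 0.9848] o=[1.1490, -0.0303, -0.0938] → [0.2606, 0.2258, -0.0572, 0.1621, 0.0622, 0.9848]
J4: z=[-0.9194, -0.3529, 0.1736] o=[1.0652, 0.4303, 0.3986] → [0.1729, -0.0679, 0.7772, -0.9194, -0.3529, 0.1736]
J5: z=[0.0183, -0.4793, -0.8775] o=[1.2891, -0.0277, 0.6535] → [-0.0240, -0.1213, 0.0657, 0.0183, -0.4793, -0.8775]
q̇ = J⁺·V = [-0.0700, -0.5480, -0.5770, -0.5630, -0.3340]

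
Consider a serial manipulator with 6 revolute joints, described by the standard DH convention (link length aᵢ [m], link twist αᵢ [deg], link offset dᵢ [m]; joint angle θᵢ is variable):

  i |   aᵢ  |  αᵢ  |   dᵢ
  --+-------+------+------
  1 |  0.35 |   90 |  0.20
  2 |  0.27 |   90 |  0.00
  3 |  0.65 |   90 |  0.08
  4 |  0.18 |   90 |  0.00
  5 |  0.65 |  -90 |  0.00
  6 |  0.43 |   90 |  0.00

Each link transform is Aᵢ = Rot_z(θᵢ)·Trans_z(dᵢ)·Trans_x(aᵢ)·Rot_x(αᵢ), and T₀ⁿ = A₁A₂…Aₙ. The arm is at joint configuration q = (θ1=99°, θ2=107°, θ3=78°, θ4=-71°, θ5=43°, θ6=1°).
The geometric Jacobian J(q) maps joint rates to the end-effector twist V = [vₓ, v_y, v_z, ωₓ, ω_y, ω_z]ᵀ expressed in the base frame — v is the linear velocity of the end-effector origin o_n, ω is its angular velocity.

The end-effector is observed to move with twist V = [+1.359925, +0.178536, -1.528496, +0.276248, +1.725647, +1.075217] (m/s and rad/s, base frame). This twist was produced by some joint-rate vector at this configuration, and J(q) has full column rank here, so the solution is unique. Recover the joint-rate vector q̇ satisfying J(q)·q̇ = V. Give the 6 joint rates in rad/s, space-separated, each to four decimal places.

o_n = [0.9133, -0.6621, 1.0966]
J₁: ẑ×o_n = [0.6621, 0.9133, -0.0000], ω = ẑ
J2: z=[0.9877, 0.1564, 0.0000] o=[-0.0548, 0.3457, 0.2000] → [0.1403, -0.8855, -1.1468, 0.9877, 0.1564, 0.0000]
J3: z=[-0.1496, 0.9445, 0.2924] o=[-0.0424, 0.2677, 0.4582] → [0.8748, 0.3749, -0.7636, -0.1496, 0.9445, 0.2924]
J4: z=[-0.1606, -0.3150, 0.9354] o=[0.5798, 0.4037, 0.6108] → [0.8439, 0.3900, 0.2762, -0.1606, -0.3150, 0.9354]
J5: z=[-0.8738, -0.3954, -0.2832] o=[0.6624, 0.2484, 0.5727] → [-0.4650, 0.3867, 0.8947, -0.8738, -0.3954, -0.2832]
J6: z=[-0.4306, 0.3581, 0.8285] o=[0.8094, -0.3014, 0.8867] → [0.3740, 0.1764, 0.1181, -0.4306, 0.3581, 0.8285]
q̇ = J⁺·V = [0.1660, 0.0160, 0.9780, -0.4150, -0.8480, 0.9310]

0.1660 0.0160 0.9780 -0.4150 -0.8480 0.9310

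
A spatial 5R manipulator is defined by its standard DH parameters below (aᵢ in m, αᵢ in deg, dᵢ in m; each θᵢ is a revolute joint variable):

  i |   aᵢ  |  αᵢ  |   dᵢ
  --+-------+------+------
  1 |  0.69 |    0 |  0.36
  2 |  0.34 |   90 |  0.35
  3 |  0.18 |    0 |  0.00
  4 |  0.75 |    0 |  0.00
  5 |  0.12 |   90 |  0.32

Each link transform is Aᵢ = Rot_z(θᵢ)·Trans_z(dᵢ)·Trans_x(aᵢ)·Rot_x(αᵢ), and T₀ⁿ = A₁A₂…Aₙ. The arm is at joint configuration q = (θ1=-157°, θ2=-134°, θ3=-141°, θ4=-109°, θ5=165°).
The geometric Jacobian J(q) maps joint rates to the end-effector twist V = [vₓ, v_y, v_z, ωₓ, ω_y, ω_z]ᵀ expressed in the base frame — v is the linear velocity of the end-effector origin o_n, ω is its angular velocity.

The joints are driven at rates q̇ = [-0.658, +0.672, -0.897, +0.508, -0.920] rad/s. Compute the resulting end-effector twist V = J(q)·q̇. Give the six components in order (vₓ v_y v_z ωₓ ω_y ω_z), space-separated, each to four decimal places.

-0.1694 0.4369 0.2116 -1.2221 0.4691 0.0140

o_n = [-0.3529, -0.4272, 1.1819]
J₁: ẑ×o_n = [0.4272, -0.3529, 0.0000], ω = ẑ
J2: z=[0.0000, 0.0000, 1.0000] o=[-0.6351, -0.2696, 0.3600] → [0.1576, 0.2823, -0.0000, 0.0000, 0.0000, 1.0000]
J3: z=[0.9336, -0.3584, 0.0000] o=[-0.5133, 0.0478, 0.7100] → [-0.1691, -0.4406, -0.3859, 0.9336, -0.3584, 0.0000]
J4: z=[0.9336, -0.3584, 0.0000] o=[-0.5634, -0.0828, 0.5967] → [-0.2097, -0.5464, -0.2461, 0.9336, -0.3584, 0.0000]
J5: z=[0.9336, -0.3584, 0.0000] o=[-0.6554, -0.3223, 1.3015] → [0.0428, 0.1116, 0.0105, 0.9336, -0.3584, 0.0000]
V = J·q̇ = [-0.1694, 0.4369, 0.2116, -1.2221, 0.4691, 0.0140]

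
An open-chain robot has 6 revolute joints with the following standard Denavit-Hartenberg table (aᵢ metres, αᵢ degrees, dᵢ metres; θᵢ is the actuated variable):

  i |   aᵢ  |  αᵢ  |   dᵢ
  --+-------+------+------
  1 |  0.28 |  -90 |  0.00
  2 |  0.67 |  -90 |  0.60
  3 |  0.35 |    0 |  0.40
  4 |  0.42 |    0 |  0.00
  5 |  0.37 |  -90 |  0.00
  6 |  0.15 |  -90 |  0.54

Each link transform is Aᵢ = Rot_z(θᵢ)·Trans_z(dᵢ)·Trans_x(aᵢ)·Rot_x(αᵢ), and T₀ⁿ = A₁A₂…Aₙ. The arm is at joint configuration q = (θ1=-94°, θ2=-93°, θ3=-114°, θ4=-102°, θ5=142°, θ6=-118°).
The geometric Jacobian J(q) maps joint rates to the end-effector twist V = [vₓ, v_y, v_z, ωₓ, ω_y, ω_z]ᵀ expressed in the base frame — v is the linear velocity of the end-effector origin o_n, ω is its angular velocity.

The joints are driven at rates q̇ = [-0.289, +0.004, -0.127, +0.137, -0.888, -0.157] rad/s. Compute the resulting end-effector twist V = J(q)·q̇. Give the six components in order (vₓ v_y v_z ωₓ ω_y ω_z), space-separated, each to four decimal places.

0.2538 -0.2542 -0.1733 0.1078 0.8635 -0.4857

o_n = [0.7563, -0.8252, 0.8163]
J₁: ẑ×o_n = [0.8252, 0.7563, -0.0000], ω = ẑ
J2: z=[0.9976, -0.0698, 0.0000] o=[-0.0195, -0.2793, 0.0000] → [-0.0569, -0.8143, -0.4904, 0.9976, -0.0698, 0.0000]
J3: z=[-0.0697, -0.9962, 0.0523] o=[0.5815, -0.2862, 0.6691] → [-0.1184, 0.0194, 0.2117, -0.0697, -0.9962, 0.0523]
J4: z=[-0.0697, -0.9962, 0.0523] o=[0.8720, -0.7144, 0.5479] → [-0.2616, 0.0126, -0.1076, -0.0697, -0.9962, 0.0523]
J5: z=[-0.0697, -0.9962, 0.0523] o=[0.6245, -0.7149, 0.2085] → [-0.5997, 0.0492, 0.1389, -0.0697, -0.9962, 0.0523]
J6: z=[-0.2715, 0.0694, 0.9599] o=[0.9797, -0.7344, 0.3104] → [0.1222, -0.0771, 0.0401, -0.2715, 0.0694, 0.9599]
V = J·q̇ = [0.2538, -0.2542, -0.1733, 0.1078, 0.8635, -0.4857]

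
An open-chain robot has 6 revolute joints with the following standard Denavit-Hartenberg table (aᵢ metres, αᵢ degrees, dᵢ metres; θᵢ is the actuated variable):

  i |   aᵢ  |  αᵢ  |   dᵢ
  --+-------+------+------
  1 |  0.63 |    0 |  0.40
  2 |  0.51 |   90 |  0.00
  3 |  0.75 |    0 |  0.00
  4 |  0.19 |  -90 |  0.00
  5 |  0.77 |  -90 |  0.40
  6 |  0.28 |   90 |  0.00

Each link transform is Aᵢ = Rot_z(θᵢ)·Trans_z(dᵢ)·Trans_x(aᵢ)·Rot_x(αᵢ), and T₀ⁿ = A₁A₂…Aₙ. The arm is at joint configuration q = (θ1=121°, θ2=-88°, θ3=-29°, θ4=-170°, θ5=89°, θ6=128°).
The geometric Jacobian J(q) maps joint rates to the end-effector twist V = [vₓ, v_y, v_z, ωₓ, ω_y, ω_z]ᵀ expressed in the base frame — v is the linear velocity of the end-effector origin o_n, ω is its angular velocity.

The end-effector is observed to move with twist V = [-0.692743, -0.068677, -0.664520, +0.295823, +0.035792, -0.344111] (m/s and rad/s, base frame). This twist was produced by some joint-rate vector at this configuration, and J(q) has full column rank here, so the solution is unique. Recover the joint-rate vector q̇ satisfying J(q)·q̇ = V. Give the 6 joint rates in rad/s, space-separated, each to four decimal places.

o_n = [0.1200, 1.5412, -0.0679]
J₁: ẑ×o_n = [-1.5412, 0.1200, 0.0000], ω = ẑ
J2: z=[0.0000, 0.0000, 1.0000] o=[-0.3245, 0.5400, 0.4000] → [-1.0011, 0.4445, 0.0000, 0.0000, 0.0000, 1.0000]
J3: z=[0.5446, -0.8387, 0.0000] o=[0.1032, 0.8178, 0.4000] → [0.3924, 0.2549, 0.4081, 0.5446, -0.8387, 0.0000]
J4: z=[0.5446, -0.8387, 0.0000] o=[0.6534, 1.1750, 0.0364] → [0.0875, 0.0568, -0.2479, 0.5446, -0.8387, 0.0000]
J5: z=[-0.2730, -0.1773, -0.9455] o=[0.5027, 1.0772, 0.0983] → [0.4681, 0.3165, -0.1945, -0.2730, -0.1773, -0.9455]
J6: z=[0.7834, 0.5295, -0.3255] o=[-0.0365, 1.6450, -0.2756] → [0.0761, -0.2136, -0.1642, 0.7834, 0.5295, -0.3255]
q̇ = J⁺·V = [0.7640, -0.3190, -0.6370, 0.7770, 0.6590, 0.5100]

0.7640 -0.3190 -0.6370 0.7770 0.6590 0.5100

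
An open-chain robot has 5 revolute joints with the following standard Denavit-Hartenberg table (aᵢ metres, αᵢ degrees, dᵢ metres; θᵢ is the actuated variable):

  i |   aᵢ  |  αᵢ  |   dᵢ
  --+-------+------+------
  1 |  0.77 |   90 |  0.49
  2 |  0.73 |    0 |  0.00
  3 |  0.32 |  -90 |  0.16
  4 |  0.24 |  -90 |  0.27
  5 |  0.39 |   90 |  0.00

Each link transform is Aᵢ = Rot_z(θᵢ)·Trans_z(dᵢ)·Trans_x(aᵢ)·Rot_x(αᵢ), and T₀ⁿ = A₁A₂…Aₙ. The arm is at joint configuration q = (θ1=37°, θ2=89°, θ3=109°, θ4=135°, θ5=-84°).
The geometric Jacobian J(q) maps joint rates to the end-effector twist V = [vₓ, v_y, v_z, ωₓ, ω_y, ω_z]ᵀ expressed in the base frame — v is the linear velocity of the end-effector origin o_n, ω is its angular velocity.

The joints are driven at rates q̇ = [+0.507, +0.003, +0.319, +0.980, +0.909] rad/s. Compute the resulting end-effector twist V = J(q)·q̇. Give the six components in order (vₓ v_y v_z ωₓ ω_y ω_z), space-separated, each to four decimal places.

0.1826 0.7588 0.2007 1.3107 -0.2203 -0.2264

o_n = [0.6720, 0.5547, 0.5567]
J₁: ẑ×o_n = [-0.5547, 0.6720, 0.0000], ω = ẑ
J2: z=[0.6018, -0.7986, 0.0000] o=[0.6149, 0.4634, 0.4900] → [-0.0533, -0.0401, 0.1005, 0.6018, -0.7986, 0.0000]
J3: z=[0.6018, -0.7986, 0.0000] o=[0.6251, 0.4711, 1.2199] → [0.5297, 0.3991, 0.0878, 0.6018, -0.7986, 0.0000]
J4: z=[0.2468, 0.1860, -0.9511] o=[0.4784, 0.1601, 1.1210] → [0.2703, -0.0449, 0.0613, 0.2468, 0.1860, -0.9511]
J5: z=[0.9626, -0.1600, 0.2185] o=[0.5718, 0.4430, 0.9167] → [0.0332, 0.3684, 0.1235, 0.9626, -0.1600, 0.2185]
V = J·q̇ = [0.1826, 0.7588, 0.2007, 1.3107, -0.2203, -0.2264]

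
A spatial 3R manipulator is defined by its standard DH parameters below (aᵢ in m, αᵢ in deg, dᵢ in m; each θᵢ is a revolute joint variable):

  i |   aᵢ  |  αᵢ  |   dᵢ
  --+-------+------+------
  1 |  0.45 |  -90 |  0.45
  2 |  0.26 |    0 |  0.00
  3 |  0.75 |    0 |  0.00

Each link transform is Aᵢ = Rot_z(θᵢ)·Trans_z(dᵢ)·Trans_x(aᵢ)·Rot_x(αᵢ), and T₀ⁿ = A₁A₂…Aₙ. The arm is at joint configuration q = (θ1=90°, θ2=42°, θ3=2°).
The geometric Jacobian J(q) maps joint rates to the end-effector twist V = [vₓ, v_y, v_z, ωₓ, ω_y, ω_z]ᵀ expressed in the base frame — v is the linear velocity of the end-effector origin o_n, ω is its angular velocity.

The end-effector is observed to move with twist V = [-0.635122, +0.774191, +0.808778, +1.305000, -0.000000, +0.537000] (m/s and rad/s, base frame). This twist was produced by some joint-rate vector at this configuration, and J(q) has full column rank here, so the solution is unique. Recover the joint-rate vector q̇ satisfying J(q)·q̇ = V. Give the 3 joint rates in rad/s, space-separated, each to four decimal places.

0.5370 -0.5420 -0.7630

o_n = [0.0000, 1.1827, -0.2450]
J₁: ẑ×o_n = [-1.1827, 0.0000, 0.0000], ω = ẑ
J2: z=[-1.0000, 0.0000, 0.0000] o=[0.0000, 0.4500, 0.4500] → [-0.0000, -0.6950, -0.7327, -1.0000, 0.0000, 0.0000]
J3: z=[-1.0000, 0.0000, 0.0000] o=[0.0000, 0.6432, 0.2760] → [-0.0000, -0.5210, -0.5395, -1.0000, 0.0000, 0.0000]
q̇ = J⁺·V = [0.5370, -0.5420, -0.7630]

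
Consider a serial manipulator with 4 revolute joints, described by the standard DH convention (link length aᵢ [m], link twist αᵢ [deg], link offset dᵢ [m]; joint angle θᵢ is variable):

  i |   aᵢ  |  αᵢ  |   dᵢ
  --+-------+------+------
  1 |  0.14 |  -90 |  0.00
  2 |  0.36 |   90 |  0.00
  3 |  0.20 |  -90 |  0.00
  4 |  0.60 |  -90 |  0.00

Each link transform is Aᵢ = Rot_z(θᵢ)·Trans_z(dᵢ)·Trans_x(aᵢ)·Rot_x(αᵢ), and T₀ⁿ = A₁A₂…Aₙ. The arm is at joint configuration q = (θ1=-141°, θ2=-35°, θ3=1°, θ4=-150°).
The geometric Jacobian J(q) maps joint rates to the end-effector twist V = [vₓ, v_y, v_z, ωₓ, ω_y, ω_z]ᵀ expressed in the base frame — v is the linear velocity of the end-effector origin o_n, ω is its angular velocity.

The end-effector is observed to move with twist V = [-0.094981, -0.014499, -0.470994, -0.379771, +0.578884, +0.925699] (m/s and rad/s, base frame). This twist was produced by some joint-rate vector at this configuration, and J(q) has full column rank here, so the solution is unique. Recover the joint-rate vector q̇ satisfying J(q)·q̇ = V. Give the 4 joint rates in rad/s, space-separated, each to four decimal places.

0.8020 0.1300 0.1410 -0.8190

o_n = [-0.0043, 0.0037, 0.2689]
J₁: ẑ×o_n = [-0.0037, -0.0043, 0.0000], ω = ẑ
J2: z=[0.6293, -0.7771, 0.0000] o=[-0.1088, -0.0881, 0.0000] → [-0.2090, -0.1692, 0.1390, 0.6293, -0.7771, 0.0000]
J3: z=[0.4458, 0.3610, 0.8192] o=[-0.3380, -0.2737, 0.2065] → [-0.2047, 0.2455, 0.0032, 0.4458, 0.3610, 0.8192]
J4: z=[0.6403, -0.7680, -0.0100] o=[-0.4631, -0.3795, 0.3212] → [0.0440, 0.0289, 0.5977, 0.6403, -0.7680, -0.0100]
q̇ = J⁺·V = [0.8020, 0.1300, 0.1410, -0.8190]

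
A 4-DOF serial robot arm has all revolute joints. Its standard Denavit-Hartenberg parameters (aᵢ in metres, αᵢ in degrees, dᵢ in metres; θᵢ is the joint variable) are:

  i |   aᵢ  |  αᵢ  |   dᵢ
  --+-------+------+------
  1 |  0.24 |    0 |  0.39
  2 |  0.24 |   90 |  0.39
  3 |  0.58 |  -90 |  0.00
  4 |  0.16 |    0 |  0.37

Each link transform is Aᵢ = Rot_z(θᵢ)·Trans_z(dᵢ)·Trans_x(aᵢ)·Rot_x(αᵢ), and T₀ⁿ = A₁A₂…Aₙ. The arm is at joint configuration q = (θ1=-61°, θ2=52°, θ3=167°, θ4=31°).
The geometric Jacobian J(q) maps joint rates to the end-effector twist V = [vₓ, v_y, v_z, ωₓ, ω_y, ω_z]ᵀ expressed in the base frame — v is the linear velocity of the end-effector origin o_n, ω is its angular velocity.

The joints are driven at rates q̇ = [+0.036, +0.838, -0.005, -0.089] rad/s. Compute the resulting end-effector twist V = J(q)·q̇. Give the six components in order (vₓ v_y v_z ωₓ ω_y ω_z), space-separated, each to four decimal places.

-0.1476 -0.4632 0.0056 0.0206 0.0018 0.9607

o_n = [-0.4061, -0.0437, 0.5808]
J₁: ẑ×o_n = [0.0437, -0.4061, 0.0000], ω = ẑ
J2: z=[0.0000, 0.0000, 1.0000] o=[0.1164, -0.2099, 0.3900] → [-0.1662, -0.5224, 0.0000, 0.0000, 0.0000, 1.0000]
J3: z=[-0.1564, -0.9877, 0.0000] o=[0.3534, -0.2475, 0.7800] → [0.1967, -0.0312, -0.7820, -0.1564, -0.9877, 0.0000]
J4: z=[-0.2222, 0.0352, -0.9744] o=[-0.2048, -0.1590, 0.9105] → [0.1008, 0.1229, -0.0185, -0.2222, 0.0352, -0.9744]
V = J·q̇ = [-0.1476, -0.4632, 0.0056, 0.0206, 0.0018, 0.9607]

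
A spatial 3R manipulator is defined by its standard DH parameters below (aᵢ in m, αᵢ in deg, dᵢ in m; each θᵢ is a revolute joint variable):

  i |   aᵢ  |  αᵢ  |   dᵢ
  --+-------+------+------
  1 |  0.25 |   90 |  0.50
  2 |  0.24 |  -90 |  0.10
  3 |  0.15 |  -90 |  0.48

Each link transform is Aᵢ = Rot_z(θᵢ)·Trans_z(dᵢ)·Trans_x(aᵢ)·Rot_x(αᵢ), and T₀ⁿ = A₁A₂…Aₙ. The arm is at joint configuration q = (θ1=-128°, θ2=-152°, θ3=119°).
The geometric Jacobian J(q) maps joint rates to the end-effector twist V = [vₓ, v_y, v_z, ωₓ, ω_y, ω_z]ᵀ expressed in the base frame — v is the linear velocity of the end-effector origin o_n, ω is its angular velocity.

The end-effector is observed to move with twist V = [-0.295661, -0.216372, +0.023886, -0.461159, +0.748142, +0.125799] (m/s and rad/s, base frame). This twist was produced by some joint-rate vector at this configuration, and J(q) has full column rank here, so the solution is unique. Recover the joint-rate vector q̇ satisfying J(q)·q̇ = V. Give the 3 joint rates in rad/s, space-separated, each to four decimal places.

-0.4490 0.8240 -0.6510

o_n = [-0.1771, -0.2774, -0.0023]
J₁: ẑ×o_n = [0.2774, -0.1771, 0.0000], ω = ẑ
J2: z=[-0.7880, 0.6157, 0.0000] o=[-0.1539, -0.1970, 0.5000] → [-0.3093, -0.3959, 0.0776, -0.7880, 0.6157, 0.0000]
J3: z=[-0.2890, -0.3699, -0.8829] o=[-0.1023, 0.0315, 0.3873] → [-0.1286, -0.0465, 0.0616, -0.2890, -0.3699, -0.8829]
q̇ = J⁺·V = [-0.4490, 0.8240, -0.6510]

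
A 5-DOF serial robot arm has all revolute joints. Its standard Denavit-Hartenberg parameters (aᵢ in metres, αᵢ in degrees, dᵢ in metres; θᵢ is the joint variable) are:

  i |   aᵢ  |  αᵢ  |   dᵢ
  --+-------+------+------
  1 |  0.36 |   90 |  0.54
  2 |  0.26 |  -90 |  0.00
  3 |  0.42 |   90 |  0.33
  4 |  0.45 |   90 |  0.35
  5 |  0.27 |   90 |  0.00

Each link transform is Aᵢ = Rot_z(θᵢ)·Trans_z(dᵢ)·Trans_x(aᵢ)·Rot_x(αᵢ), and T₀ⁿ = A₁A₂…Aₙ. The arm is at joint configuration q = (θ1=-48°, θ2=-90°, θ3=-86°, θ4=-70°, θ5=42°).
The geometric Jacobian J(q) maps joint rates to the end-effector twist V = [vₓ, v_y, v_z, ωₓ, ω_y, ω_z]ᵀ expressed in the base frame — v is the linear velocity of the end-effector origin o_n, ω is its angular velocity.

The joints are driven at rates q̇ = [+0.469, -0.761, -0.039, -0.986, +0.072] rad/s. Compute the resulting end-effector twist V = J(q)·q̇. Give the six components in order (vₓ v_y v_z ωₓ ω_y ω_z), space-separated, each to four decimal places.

o_n = [-0.4513, -0.5121, 0.7646]
J₁: ẑ×o_n = [0.5121, -0.4513, 0.0000], ω = ẑ
J2: z=[-0.7431, -0.6691, 0.0000] o=[0.2409, -0.2675, 0.5400] → [-0.1503, 0.1669, -0.2814, -0.7431, -0.6691, 0.0000]
J3: z=[0.6691, -0.7431, 0.0000] o=[0.2409, -0.2675, 0.2800] → [-0.3601, -0.3242, -0.6780, 0.6691, -0.7431, 0.0000]
J4: z=[-0.0518, -0.0467, 0.9976] o=[0.1503, -0.7931, 0.2507] → [-0.3044, -0.5735, -0.0426, -0.0518, -0.0467, 0.9976]
J5: z=[0.4678, 0.8814, 0.0655] o=[-0.2649, -0.5979, 0.5891] → [0.1490, -0.0943, 0.2045, 0.4678, 0.8814, 0.0655]
V = J·q̇ = [0.6794, 0.2327, 0.2974, 0.6242, 0.6477, -0.5099]

0.6794 0.2327 0.2974 0.6242 0.6477 -0.5099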